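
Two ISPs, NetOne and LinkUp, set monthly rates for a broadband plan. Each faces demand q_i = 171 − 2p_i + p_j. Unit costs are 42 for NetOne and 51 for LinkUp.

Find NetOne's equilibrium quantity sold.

NetOne's profit: π = (p_{NetOne} − 42)(171 − 2p_{NetOne} + p_{LinkUp}).
∂π/∂p_{NetOne} = 255 − 4p_{NetOne} + p_{LinkUp} = 0 ⇒ p_{NetOne} = 63.75 + 0.25p_{LinkUp}.
Similarly p_{LinkUp} = 68.25 + 0.25p_{NetOne}.
Plugging p_{LinkUp} into NetOne's best response: p_{NetOne} = 63.75 + 0.25(68.25 + 0.25p_{NetOne}) ⇒ 0.9375p_{NetOne} = 80.8125, so p_{NetOne} = 86.2.
Then p_{LinkUp} = 68.25 + 0.25·86.2 = 89.8.
q_{NetOne} = 171 − 2·86.2 + 89.8 = 88.4.

88.4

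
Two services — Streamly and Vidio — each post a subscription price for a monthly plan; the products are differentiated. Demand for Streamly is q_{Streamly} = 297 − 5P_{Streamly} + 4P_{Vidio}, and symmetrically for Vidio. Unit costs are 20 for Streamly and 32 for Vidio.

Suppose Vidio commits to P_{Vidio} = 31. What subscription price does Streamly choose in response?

Streamly's profit: π = (P_{Streamly} − 20)(297 − 5P_{Streamly} + 4P_{Vidio}).
∂π/∂P_{Streamly} = 397 − 10P_{Streamly} + 4P_{Vidio} = 0 ⇒ P_{Streamly} = 39.7 + 0.4P_{Vidio}.
At P_{Vidio} = 31: P_{Streamly} = 39.7 + 0.4·31 = 52.1.

52.1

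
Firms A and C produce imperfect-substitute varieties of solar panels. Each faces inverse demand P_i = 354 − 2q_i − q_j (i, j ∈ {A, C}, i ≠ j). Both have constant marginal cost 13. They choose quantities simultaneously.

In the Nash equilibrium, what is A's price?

Firm A's profit: π = q_A(354 − 2q_A − q_C) − 13q_A.
∂π/∂q_A = 341 − 4q_A − q_C = 0 ⇒ q_A = 85.25 − 0.25q_C.
The game is symmetric, so in equilibrium q_C = q_A: the reaction function gives 1.25q_A = 85.25, hence q_A = 68.2.
P_A = 354 − 2·68.2 − 68.2 = 149.4.

149.4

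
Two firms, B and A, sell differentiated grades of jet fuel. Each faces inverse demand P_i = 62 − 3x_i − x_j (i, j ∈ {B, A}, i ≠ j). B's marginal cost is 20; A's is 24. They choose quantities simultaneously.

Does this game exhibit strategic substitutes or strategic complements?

strategic substitutes

Firm B's profit: π = x_B(62 − 3x_B − x_A) − 20x_B.
∂π/∂x_B = 42 − 6x_B − x_A = 0 ⇒ x_B = 7 − (1/6)x_A.
The best-response slope dx_B/dx_A = −1/6 < 0: the reaction function is downward-sloping, so the choices are strategic substitutes.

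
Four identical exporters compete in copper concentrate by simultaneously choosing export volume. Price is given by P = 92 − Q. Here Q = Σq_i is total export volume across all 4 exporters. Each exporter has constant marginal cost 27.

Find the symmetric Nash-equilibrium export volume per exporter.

13

A representative exporter's profit is π_i = q_i(92 − Q) − 27q_i, with Q = q_i + Σ_{j≠i} q_j.
First-order condition: 65 − 2q_i − Σ_{j≠i} q_j = 0.
Imposing symmetry (q_j = q for all j) turns Σ_{j≠i} q_j into 3q, so 65 = 5q and q = 13.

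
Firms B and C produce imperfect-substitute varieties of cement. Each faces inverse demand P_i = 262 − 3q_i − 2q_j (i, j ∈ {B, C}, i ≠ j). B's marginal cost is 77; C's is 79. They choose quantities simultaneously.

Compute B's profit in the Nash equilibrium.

Firm B's profit: π = q_B(262 − 3q_B − 2q_C) − 77q_B.
∂π/∂q_B = 185 − 6q_B − 2q_C = 0 ⇒ q_B = 185/6 − (1/3)q_C.
Similarly q_C = 30.5 − (1/3)q_B.
Substituting the second reaction function into the first: q_B = 185/6 − (1/3)(30.5 − (1/3)q_B), which gives (8/9)q_B = 62/3 ⇒ q_B = 23.25.
Then q_C = 30.5 − (1/3)·23.25 = 22.75.
P_B = 262 − 3·23.25 − 2·22.75 = 146.75.
Profit = (146.75 − 77)·23.25 = 1621.6875.

1621.6875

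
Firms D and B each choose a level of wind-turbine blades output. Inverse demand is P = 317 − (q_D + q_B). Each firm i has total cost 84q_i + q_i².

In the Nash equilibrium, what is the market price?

223.8

Firm D's profit: π = q_D(317 − (q_D + q_B)) − 84q_D − q_D².
∂π/∂q_D = 233 − 4q_D − q_B = 0, so q_D = 58.25 − 0.25q_B.
Setting q_D = q_B in the reaction function: q_D = 58.25 − 0.25q_D, so q_D = 58.25 / 1.25 = 46.6.
Equilibrium price: P = 317 − 93.2 = 223.8.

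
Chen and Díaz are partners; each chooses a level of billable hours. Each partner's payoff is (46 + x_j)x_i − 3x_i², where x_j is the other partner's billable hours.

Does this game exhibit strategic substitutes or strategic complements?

Chen's payoff is (46 + x_D)x_C − 3x_C².
∂π/∂x_C = 46 + x_D − 6x_C = 0, so x_C = 23/3 + (1/6)x_D.
The best-response slope dx_C/dx_D = 1/6 > 0: the reaction function is upward-sloping, so the choices are strategic complements.

strategic complements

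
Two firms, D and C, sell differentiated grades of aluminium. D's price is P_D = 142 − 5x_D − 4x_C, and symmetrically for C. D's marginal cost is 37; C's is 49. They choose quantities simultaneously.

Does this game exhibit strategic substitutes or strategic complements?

strategic substitutes

Firm D's profit: π = x_D(142 − 5x_D − 4x_C) − 37x_D.
∂π/∂x_D = 105 − 10x_D − 4x_C = 0 ⇒ x_D = 10.5 − 0.4x_C.
The best-response slope dx_D/dx_C = −0.4 < 0: the reaction function is downward-sloping, so the choices are strategic substitutes.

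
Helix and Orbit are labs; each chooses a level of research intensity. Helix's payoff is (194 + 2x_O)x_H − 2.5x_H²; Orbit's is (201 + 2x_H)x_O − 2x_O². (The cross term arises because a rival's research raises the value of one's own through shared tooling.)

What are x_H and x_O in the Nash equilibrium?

73.625, 87.0625

Expanding Helix's payoff: 194x_H + 2x_Ox_H − 2.5x_H².
∂π/∂x_H = 194 + 2x_O − 5x_H = 0, so x_H = 38.8 + 0.4x_O.
Likewise for Orbit: x_O = 50.25 + 0.5x_H.
Plugging x_O into Helix's best response: x_H = 38.8 + 0.4(50.25 + 0.5x_H) ⇒ 0.8x_H = 58.9, so x_H = 73.625.
Then x_O = 50.25 + 0.5·73.625 = 87.0625.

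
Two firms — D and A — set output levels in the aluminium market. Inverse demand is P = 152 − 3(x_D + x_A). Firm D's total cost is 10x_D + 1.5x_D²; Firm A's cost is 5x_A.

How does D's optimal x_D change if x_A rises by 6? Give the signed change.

-2

Firm D's profit: π = x_D(152 − 3(x_D + x_A)) − 10x_D − 1.5x_D².
∂π/∂x_D = 142 − 9x_D − 3x_A = 0, so x_D = 142/9 − (1/3)x_A.
The reaction-function slope is −1/3, so a 6-unit rise in x_A moves x_D by −1/3 × 6 = −2. D's best response falls — the actions are strategic substitutes.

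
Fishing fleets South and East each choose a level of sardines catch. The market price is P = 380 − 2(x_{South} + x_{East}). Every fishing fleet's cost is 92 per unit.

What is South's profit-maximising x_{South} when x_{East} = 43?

50.5

Fishing fleet South's profit: π = x_{South}(380 − 2(x_{South} + x_{East})) − 92x_{South}.
∂π/∂x_{South} = 288 − 4x_{South} − 2x_{East} = 0, so x_{South} = 72 − 0.5x_{East}.
At x_{East} = 43: x_{South} = 72 − 0.5·43 = 50.5.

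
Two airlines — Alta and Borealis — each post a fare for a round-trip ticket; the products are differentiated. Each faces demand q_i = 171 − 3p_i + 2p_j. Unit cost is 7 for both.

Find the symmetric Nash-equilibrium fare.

Alta's profit: π = (p_{Alta} − 7)(171 − 3p_{Alta} + 2p_{Borealis}).
∂π/∂p_{Alta} = 192 − 6p_{Alta} + 2p_{Borealis} = 0 ⇒ p_{Alta} = 32 + (1/3)p_{Borealis}.
Setting p_{Alta} = p_{Borealis} in the reaction function: p_{Alta} = 32 + (1/3)p_{Alta}, so p_{Alta} = 32 / (2/3) = 48.

48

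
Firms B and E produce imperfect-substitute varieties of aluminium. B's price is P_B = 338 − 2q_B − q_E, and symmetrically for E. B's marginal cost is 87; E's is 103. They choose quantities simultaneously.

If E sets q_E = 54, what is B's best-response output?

Firm B's profit: π = q_B(338 − 2q_B − q_E) − 87q_B.
∂π/∂q_B = 251 − 4q_B − q_E = 0 ⇒ q_B = 62.75 − 0.25q_E.
At q_E = 54: q_B = 62.75 − 0.25·54 = 49.25.

49.25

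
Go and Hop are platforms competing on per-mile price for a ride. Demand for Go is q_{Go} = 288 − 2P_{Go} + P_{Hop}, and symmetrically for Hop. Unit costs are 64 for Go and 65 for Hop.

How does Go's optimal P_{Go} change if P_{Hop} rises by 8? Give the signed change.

2

Go's profit: π = (P_{Go} − 64)(288 − 2P_{Go} + P_{Hop}).
∂π/∂P_{Go} = 416 − 4P_{Go} + P_{Hop} = 0 ⇒ P_{Go} = 104 + 0.25P_{Hop}.
The reaction-function slope is 0.25, so an 8-unit rise in P_{Hop} moves P_{Go} by 0.25 × 8 = 2. Go's best response rises — the actions are strategic complements.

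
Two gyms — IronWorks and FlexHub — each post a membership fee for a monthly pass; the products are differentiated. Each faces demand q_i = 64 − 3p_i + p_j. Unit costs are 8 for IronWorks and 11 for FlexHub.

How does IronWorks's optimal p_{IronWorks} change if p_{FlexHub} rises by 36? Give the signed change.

IronWorks's profit: π = (p_{IronWorks} − 8)(64 − 3p_{IronWorks} + p_{FlexHub}).
∂π/∂p_{IronWorks} = 88 − 6p_{IronWorks} + p_{FlexHub} = 0 ⇒ p_{IronWorks} = 44/3 + (1/6)p_{FlexHub}.
The reaction-function slope is 1/6, so a 36-unit rise in p_{FlexHub} moves p_{IronWorks} by 1/6 × 36 = 6. IronWorks's best response rises — the actions are strategic complements.

6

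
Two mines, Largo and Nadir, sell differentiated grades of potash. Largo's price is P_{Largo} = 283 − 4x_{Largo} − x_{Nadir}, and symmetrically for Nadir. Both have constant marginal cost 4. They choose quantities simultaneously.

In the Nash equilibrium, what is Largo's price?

Mine Largo's profit: π = x_{Largo}(283 − 4x_{Largo} − x_{Nadir}) − 4x_{Largo}.
∂π/∂x_{Largo} = 279 − 8x_{Largo} − x_{Nadir} = 0 ⇒ x_{Largo} = 34.875 − 0.125x_{Nadir}.
Setting x_{Largo} = x_{Nadir} in the reaction function: x_{Largo} = 34.875 − 0.125x_{Largo}, so x_{Largo} = 34.875 / 1.125 = 31.
P_{Largo} = 283 − 4·31 − 31 = 128.

128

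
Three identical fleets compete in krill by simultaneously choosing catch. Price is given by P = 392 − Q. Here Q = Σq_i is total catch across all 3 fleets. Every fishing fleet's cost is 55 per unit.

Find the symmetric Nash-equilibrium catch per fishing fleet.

84.25

A representative fishing fleet's profit is π_i = q_i(392 − Q) − 55q_i, with Q = q_i + Σ_{j≠i} q_j.
First-order condition: 337 − 2q_i − Σ_{j≠i} q_j = 0.
Imposing symmetry (q_j = q for all j) turns Σ_{j≠i} q_j into 2q, so 337 = 4q and q = 84.25.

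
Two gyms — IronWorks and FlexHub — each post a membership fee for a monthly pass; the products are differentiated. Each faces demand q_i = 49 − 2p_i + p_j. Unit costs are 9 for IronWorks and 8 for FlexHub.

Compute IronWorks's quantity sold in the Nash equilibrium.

26.4

IronWorks's profit: π = (p_{IronWorks} − 9)(49 − 2p_{IronWorks} + p_{FlexHub}).
∂π/∂p_{IronWorks} = 67 − 4p_{IronWorks} + p_{FlexHub} = 0 ⇒ p_{IronWorks} = 16.75 + 0.25p_{FlexHub}.
Similarly p_{FlexHub} = 16.25 + 0.25p_{IronWorks}.
Plugging p_{FlexHub} into IronWorks's best response: p_{IronWorks} = 16.75 + 0.25(16.25 + 0.25p_{IronWorks}) ⇒ 0.9375p_{IronWorks} = 20.8125, so p_{IronWorks} = 22.2.
Then p_{FlexHub} = 16.25 + 0.25·22.2 = 21.8.
q_{IronWorks} = 49 − 2·22.2 + 21.8 = 26.4.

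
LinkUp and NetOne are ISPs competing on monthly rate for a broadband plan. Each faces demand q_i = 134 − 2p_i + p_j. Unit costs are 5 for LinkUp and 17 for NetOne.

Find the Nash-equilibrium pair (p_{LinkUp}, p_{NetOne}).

LinkUp's profit: π = (p_{LinkUp} − 5)(134 − 2p_{LinkUp} + p_{NetOne}).
∂π/∂p_{LinkUp} = 144 − 4p_{LinkUp} + p_{NetOne} = 0 ⇒ p_{LinkUp} = 36 + 0.25p_{NetOne}.
Similarly p_{NetOne} = 42 + 0.25p_{LinkUp}.
Substituting the second reaction function into the first: p_{LinkUp} = 36 + 0.25(42 + 0.25p_{LinkUp}), which gives 0.9375p_{LinkUp} = 46.5 ⇒ p_{LinkUp} = 49.6.
Then p_{NetOne} = 42 + 0.25·49.6 = 54.4.

49.6, 54.4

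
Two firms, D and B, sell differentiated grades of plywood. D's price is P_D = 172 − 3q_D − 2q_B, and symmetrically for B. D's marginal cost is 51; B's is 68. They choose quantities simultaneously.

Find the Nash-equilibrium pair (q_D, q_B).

16.1875, 11.9375

Firm D's profit: π = q_D(172 − 3q_D − 2q_B) − 51q_D.
∂π/∂q_D = 121 − 6q_D − 2q_B = 0 ⇒ q_D = 121/6 − (1/3)q_B.
Similarly q_B = 52/3 − (1/3)q_D.
Solving the two reaction functions simultaneously: (1 − (−1/3)(−1/3))q_D = 121/6 − (1/3)·(52/3), so (8/9)q_D = 259/18 and q_D = 16.1875.
Then q_B = 52/3 − (1/3)·16.1875 = 11.9375.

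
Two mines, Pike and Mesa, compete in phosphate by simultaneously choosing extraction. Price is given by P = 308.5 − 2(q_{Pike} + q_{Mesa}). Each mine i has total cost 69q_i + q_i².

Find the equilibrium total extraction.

59.875

Mine Pike's profit: π = q_{Pike}(308.5 − 2(q_{Pike} + q_{Mesa})) − 69q_{Pike} − q_{Pike}².
∂π/∂q_{Pike} = 239.5 − 6q_{Pike} − 2q_{Mesa} = 0, so q_{Pike} = 479/12 − (1/3)q_{Mesa}.
Setting q_{Pike} = q_{Mesa} in the reaction function: q_{Pike} = 479/12 − (1/3)q_{Pike}, so q_{Pike} = (479/12) / (4/3) = 29.9375.
Total extraction: 29.9375 + 29.9375 = 59.875.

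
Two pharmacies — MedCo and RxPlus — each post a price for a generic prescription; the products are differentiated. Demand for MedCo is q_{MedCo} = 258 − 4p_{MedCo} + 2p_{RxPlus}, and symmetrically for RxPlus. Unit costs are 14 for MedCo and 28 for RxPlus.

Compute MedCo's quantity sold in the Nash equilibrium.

MedCo's profit: π = (p_{MedCo} − 14)(258 − 4p_{MedCo} + 2p_{RxPlus}).
∂π/∂p_{MedCo} = 314 − 8p_{MedCo} + 2p_{RxPlus} = 0 ⇒ p_{MedCo} = 39.25 + 0.25p_{RxPlus}.
Similarly p_{RxPlus} = 46.25 + 0.25p_{MedCo}.
Plugging p_{RxPlus} into MedCo's best response: p_{MedCo} = 39.25 + 0.25(46.25 + 0.25p_{MedCo}) ⇒ 0.9375p_{MedCo} = 50.8125, so p_{MedCo} = 54.2.
Then p_{RxPlus} = 46.25 + 0.25·54.2 = 59.8.
q_{MedCo} = 258 − 4·54.2 + 2·59.8 = 160.8.

160.8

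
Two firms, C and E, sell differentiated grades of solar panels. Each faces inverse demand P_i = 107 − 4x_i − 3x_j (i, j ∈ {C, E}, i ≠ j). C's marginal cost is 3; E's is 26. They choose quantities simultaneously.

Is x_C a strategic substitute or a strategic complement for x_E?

Firm C's profit: π = x_C(107 − 4x_C − 3x_E) − 3x_C.
∂π/∂x_C = 104 − 8x_C − 3x_E = 0 ⇒ x_C = 13 − 0.375x_E.
The best-response slope dx_C/dx_E = −0.375 < 0: the reaction function is downward-sloping, so the choices are strategic substitutes.

strategic substitutes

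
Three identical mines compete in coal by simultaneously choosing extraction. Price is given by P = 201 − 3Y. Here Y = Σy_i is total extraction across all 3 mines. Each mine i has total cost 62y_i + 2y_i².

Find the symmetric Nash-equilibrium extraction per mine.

8.6875

A representative mine's profit is π_i = y_i(201 − 3Y) − 62y_i − 2y_i², with Y = y_i + Σ_{j≠i} y_j.
First-order condition: 139 − 10y_i − 3Σ_{j≠i} y_j = 0.
In a symmetric equilibrium every mine chooses the same y, so Σ_{j≠i} y_j = 2y. The condition becomes 139 − 16y = 0, giving y = 139/16 = 8.6875.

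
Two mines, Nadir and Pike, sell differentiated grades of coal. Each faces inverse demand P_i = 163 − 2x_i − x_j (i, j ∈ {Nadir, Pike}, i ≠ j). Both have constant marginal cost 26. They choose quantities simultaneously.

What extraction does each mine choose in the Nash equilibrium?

27.4

Mine Nadir's profit: π = x_{Nadir}(163 − 2x_{Nadir} − x_{Pike}) − 26x_{Nadir}.
∂π/∂x_{Nadir} = 137 − 4x_{Nadir} − x_{Pike} = 0 ⇒ x_{Nadir} = 34.25 − 0.25x_{Pike}.
Setting x_{Nadir} = x_{Pike} in the reaction function: x_{Nadir} = 34.25 − 0.25x_{Nadir}, so x_{Nadir} = 34.25 / 1.25 = 27.4.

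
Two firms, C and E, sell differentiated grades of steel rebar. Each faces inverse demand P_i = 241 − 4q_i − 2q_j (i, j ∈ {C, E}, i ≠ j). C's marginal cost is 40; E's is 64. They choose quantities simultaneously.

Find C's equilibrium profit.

1747.24

Firm C's profit: π = q_C(241 − 4q_C − 2q_E) − 40q_C.
∂π/∂q_C = 201 − 8q_C − 2q_E = 0 ⇒ q_C = 25.125 − 0.25q_E.
Similarly q_E = 22.125 − 0.25q_C.
Plugging q_E into C's best response: q_C = 25.125 − 0.25(22.125 − 0.25q_C) ⇒ 0.9375q_C = 627/32, so q_C = 20.9.
Then q_E = 22.125 − 0.25·20.9 = 16.9.
P_C = 241 − 4·20.9 − 2·16.9 = 123.6.
Profit = (123.6 − 40)·20.9 = 1747.24.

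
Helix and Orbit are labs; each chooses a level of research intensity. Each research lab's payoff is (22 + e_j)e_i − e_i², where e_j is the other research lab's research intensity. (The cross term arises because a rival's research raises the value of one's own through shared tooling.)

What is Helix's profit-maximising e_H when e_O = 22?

Helix's payoff is (22 + e_O)e_H − e_H².
∂π/∂e_H = 22 + e_O − 2e_H = 0, so e_H = 11 + 0.5e_O.
At e_O = 22: e_H = 11 + 0.5·22 = 22.

22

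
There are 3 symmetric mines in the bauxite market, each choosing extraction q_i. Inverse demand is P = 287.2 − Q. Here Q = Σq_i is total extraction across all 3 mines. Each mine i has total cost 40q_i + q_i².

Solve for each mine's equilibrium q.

41.2

A representative mine's profit is π_i = q_i(287.2 − Q) − 40q_i − q_i², with Q = q_i + Σ_{j≠i} q_j.
First-order condition: 247.2 − 4q_i − Σ_{j≠i} q_j = 0.
In a symmetric equilibrium every mine chooses the same q, so Σ_{j≠i} q_j = 2q. The condition becomes 247.2 − 6q = 0, giving q = 247.2/6 = 41.2.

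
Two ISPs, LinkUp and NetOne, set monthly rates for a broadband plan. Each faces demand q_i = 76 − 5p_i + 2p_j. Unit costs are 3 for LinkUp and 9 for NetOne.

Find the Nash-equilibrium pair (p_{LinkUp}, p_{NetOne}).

LinkUp's profit: π = (p_{LinkUp} − 3)(76 − 5p_{LinkUp} + 2p_{NetOne}).
∂π/∂p_{LinkUp} = 91 − 10p_{LinkUp} + 2p_{NetOne} = 0 ⇒ p_{LinkUp} = 9.1 + 0.2p_{NetOne}.
Similarly p_{NetOne} = 12.1 + 0.2p_{LinkUp}.
Substituting the second reaction function into the first: p_{LinkUp} = 9.1 + 0.2(12.1 + 0.2p_{LinkUp}), which gives 0.96p_{LinkUp} = 11.52 ⇒ p_{LinkUp} = 12.
Then p_{NetOne} = 12.1 + 0.2·12 = 14.5.

12, 14.5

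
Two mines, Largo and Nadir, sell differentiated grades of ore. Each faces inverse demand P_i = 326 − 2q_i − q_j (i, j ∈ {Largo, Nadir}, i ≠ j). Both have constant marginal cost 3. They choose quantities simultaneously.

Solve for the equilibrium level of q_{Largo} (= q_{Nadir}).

Mine Largo's profit: π = q_{Largo}(326 − 2q_{Largo} − q_{Nadir}) − 3q_{Largo}.
∂π/∂q_{Largo} = 323 − 4q_{Largo} − q_{Nadir} = 0 ⇒ q_{Largo} = 80.75 − 0.25q_{Nadir}.
By symmetry q_{Nadir} = q_{Largo}; substituting into the reaction function, 1.25q_{Largo} = 80.75 and q_{Largo} = 64.6.

64.6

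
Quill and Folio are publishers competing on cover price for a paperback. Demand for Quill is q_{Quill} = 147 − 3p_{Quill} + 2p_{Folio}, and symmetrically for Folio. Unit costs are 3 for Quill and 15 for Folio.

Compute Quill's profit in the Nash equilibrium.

4389.1875

Quill's profit: π = (p_{Quill} − 3)(147 − 3p_{Quill} + 2p_{Folio}).
∂π/∂p_{Quill} = 156 − 6p_{Quill} + 2p_{Folio} = 0 ⇒ p_{Quill} = 26 + (1/3)p_{Folio}.
Similarly p_{Folio} = 32 + (1/3)p_{Quill}.
Solving the two reaction functions simultaneously: (1 − (1/3)(1/3))p_{Quill} = 26 + (1/3)·32, so (8/9)p_{Quill} = 110/3 and p_{Quill} = 41.25.
Then p_{Folio} = 32 + (1/3)·41.25 = 45.75.
q_{Quill} = 147 − 3·41.25 + 2·45.75 = 114.75.
Profit = (41.25 − 3)·114.75 = 4389.1875.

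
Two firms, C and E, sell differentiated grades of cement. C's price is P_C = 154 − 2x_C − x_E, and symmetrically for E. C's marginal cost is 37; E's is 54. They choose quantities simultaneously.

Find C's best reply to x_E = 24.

23.25

Firm C's profit: π = x_C(154 − 2x_C − x_E) − 37x_C.
∂π/∂x_C = 117 − 4x_C − x_E = 0 ⇒ x_C = 29.25 − 0.25x_E.
At x_E = 24: x_C = 29.25 − 0.25·24 = 23.25.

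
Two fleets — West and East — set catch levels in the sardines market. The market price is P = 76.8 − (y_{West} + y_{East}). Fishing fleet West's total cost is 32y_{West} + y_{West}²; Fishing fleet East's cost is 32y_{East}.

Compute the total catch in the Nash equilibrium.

25.6

Fishing fleet West's profit: π = y_{West}(76.8 − (y_{West} + y_{East})) − 32y_{West} − y_{West}².
∂π/∂y_{West} = 44.8 − 4y_{West} − y_{East} = 0, so y_{West} = 11.2 − 0.25y_{East}.
For East: ∂π/∂y_{East} = 44.8 − 2y_{East} − y_{West} = 0 ⇒ y_{East} = 22.4 − 0.5y_{West}.
Plugging y_{East} into West's best response: y_{West} = 11.2 − 0.25(22.4 − 0.5y_{West}) ⇒ 0.875y_{West} = 5.6, so y_{West} = 6.4.
Then y_{East} = 22.4 − 0.5·6.4 = 19.2.
Total catch: 6.4 + 19.2 = 25.6.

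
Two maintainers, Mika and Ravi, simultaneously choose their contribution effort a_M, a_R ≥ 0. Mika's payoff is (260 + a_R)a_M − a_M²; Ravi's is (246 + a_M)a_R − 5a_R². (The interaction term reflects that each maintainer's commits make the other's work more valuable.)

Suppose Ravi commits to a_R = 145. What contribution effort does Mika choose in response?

Expanding Mika's payoff: 260a_M + a_Ra_M − a_M².
∂π/∂a_M = 260 + a_R − 2a_M = 0, so a_M = 130 + 0.5a_R.
At a_R = 145: a_M = 130 + 0.5·145 = 202.5.

202.5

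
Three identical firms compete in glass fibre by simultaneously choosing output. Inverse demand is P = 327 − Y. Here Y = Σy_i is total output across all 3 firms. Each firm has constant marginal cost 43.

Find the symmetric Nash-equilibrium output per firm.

A representative firm's profit is π_i = y_i(327 − Y) − 43y_i, with Y = y_i + Σ_{j≠i} y_j.
First-order condition: 284 − 2y_i − Σ_{j≠i} y_j = 0.
Imposing symmetry (y_j = y for all j) turns Σ_{j≠i} y_j into 2y, so 284 = 4y and y = 71.

71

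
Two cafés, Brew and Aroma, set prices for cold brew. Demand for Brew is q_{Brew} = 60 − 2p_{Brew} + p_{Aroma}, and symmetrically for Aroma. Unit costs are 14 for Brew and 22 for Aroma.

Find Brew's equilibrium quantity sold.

Brew's profit: π = (p_{Brew} − 14)(60 − 2p_{Brew} + p_{Aroma}).
∂π/∂p_{Brew} = 88 − 4p_{Brew} + p_{Aroma} = 0 ⇒ p_{Brew} = 22 + 0.25p_{Aroma}.
Similarly p_{Aroma} = 26 + 0.25p_{Brew}.
Plugging p_{Aroma} into Brew's best response: p_{Brew} = 22 + 0.25(26 + 0.25p_{Brew}) ⇒ 0.9375p_{Brew} = 28.5, so p_{Brew} = 30.4.
Then p_{Aroma} = 26 + 0.25·30.4 = 33.6.
q_{Brew} = 60 − 2·30.4 + 33.6 = 32.8.

32.8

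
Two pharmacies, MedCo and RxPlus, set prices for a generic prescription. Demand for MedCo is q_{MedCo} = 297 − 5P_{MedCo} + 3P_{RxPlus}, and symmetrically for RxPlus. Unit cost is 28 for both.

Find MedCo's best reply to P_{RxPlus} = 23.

MedCo's profit: π = (P_{MedCo} − 28)(297 − 5P_{MedCo} + 3P_{RxPlus}).
∂π/∂P_{MedCo} = 437 − 10P_{MedCo} + 3P_{RxPlus} = 0 ⇒ P_{MedCo} = 43.7 + 0.3P_{RxPlus}.
At P_{RxPlus} = 23: P_{MedCo} = 43.7 + 0.3·23 = 50.6.

50.6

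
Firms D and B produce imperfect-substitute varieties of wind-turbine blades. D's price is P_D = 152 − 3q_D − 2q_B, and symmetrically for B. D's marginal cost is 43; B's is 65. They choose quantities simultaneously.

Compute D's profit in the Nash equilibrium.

Firm D's profit: π = q_D(152 − 3q_D − 2q_B) − 43q_D.
∂π/∂q_D = 109 − 6q_D − 2q_B = 0 ⇒ q_D = 109/6 − (1/3)q_B.
Similarly q_B = 14.5 − (1/3)q_D.
Substituting the second reaction function into the first: q_D = 109/6 − (1/3)(14.5 − (1/3)q_D), which gives (8/9)q_D = 40/3 ⇒ q_D = 15.
Then q_B = 14.5 − (1/3)·15 = 9.5.
P_D = 152 − 3·15 − 2·9.5 = 88.
Profit = (88 − 43)·15 = 675.

675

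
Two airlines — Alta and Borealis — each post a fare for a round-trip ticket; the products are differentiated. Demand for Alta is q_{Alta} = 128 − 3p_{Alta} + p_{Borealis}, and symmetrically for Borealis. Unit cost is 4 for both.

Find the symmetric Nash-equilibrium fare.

28

Alta's profit: π = (p_{Alta} − 4)(128 − 3p_{Alta} + p_{Borealis}).
∂π/∂p_{Alta} = 140 − 6p_{Alta} + p_{Borealis} = 0 ⇒ p_{Alta} = 70/3 + (1/6)p_{Borealis}.
By symmetry p_{Borealis} = p_{Alta}; substituting into the reaction function, (5/6)p_{Alta} = 70/3 and p_{Alta} = 28.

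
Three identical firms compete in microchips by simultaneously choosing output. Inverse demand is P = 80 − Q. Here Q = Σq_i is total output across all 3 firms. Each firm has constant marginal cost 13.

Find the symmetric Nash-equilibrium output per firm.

A representative firm's profit is π_i = q_i(80 − Q) − 13q_i, with Q = q_i + Σ_{j≠i} q_j.
First-order condition: 67 − 2q_i − Σ_{j≠i} q_j = 0.
Imposing symmetry (q_j = q for all j) turns Σ_{j≠i} q_j into 2q, so 67 = 4q and q = 16.75.

16.75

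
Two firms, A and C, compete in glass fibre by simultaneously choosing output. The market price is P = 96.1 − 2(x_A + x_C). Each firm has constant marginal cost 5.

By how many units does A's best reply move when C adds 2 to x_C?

Firm A's profit: π = x_A(96.1 − 2(x_A + x_C)) − 5x_A.
∂π/∂x_A = 91.1 − 4x_A − 2x_C = 0, so x_A = 22.775 − 0.5x_C.
The reaction-function slope is −0.5, so a 2-unit rise in x_C moves x_A by −0.5 × 2 = −1. A's best response falls — the actions are strategic substitutes.

-1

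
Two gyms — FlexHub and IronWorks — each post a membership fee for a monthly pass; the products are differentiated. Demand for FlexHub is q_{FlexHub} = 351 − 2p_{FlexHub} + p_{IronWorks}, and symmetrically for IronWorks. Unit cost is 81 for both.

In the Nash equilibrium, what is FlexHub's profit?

16200

FlexHub's profit: π = (p_{FlexHub} − 81)(351 − 2p_{FlexHub} + p_{IronWorks}).
∂π/∂p_{FlexHub} = 513 − 4p_{FlexHub} + p_{IronWorks} = 0 ⇒ p_{FlexHub} = 128.25 + 0.25p_{IronWorks}.
By symmetry p_{IronWorks} = p_{FlexHub}; substituting into the reaction function, 0.75p_{FlexHub} = 128.25 and p_{FlexHub} = 171.
q_{FlexHub} = 351 − 2·171 + 171 = 180.
Profit = (171 − 81)·180 = 16200.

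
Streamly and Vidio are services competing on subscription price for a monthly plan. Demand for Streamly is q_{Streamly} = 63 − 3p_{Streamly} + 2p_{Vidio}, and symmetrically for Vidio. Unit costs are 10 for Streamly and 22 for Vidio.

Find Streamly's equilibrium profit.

Streamly's profit: π = (p_{Streamly} − 10)(63 − 3p_{Streamly} + 2p_{Vidio}).
∂π/∂p_{Streamly} = 93 − 6p_{Streamly} + 2p_{Vidio} = 0 ⇒ p_{Streamly} = 15.5 + (1/3)p_{Vidio}.
Similarly p_{Vidio} = 21.5 + (1/3)p_{Streamly}.
Substituting the second reaction function into the first: p_{Streamly} = 15.5 + (1/3)(21.5 + (1/3)p_{Streamly}), which gives (8/9)p_{Streamly} = 68/3 ⇒ p_{Streamly} = 25.5.
Then p_{Vidio} = 21.5 + (1/3)·25.5 = 30.
q_{Streamly} = 63 − 3·25.5 + 2·30 = 46.5.
Profit = (25.5 − 10)·46.5 = 720.75.

720.75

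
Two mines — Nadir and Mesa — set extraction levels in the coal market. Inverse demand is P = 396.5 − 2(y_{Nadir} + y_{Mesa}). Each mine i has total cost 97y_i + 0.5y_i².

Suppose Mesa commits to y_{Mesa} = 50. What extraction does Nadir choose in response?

Mine Nadir's profit: π = y_{Nadir}(396.5 − 2(y_{Nadir} + y_{Mesa})) − 97y_{Nadir} − 0.5y_{Nadir}².
∂π/∂y_{Nadir} = 299.5 − 5y_{Nadir} − 2y_{Mesa} = 0, so y_{Nadir} = 59.9 − 0.4y_{Mesa}.
At y_{Mesa} = 50: y_{Nadir} = 59.9 − 0.4·50 = 39.9.

39.9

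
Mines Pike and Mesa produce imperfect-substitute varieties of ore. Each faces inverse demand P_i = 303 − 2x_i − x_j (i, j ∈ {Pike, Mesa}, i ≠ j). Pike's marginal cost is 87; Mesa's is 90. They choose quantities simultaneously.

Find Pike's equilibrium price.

173.8

Mine Pike's profit: π = x_{Pike}(303 − 2x_{Pike} − x_{Mesa}) − 87x_{Pike}.
∂π/∂x_{Pike} = 216 − 4x_{Pike} − x_{Mesa} = 0 ⇒ x_{Pike} = 54 − 0.25x_{Mesa}.
Similarly x_{Mesa} = 53.25 − 0.25x_{Pike}.
Solving the two reaction functions simultaneously: (1 − (−0.25)(−0.25))x_{Pike} = 54 − 0.25·53.25, so 0.9375x_{Pike} = 40.6875 and x_{Pike} = 43.4.
Then x_{Mesa} = 53.25 − 0.25·43.4 = 42.4.
P_{Pike} = 303 − 2·43.4 − 42.4 = 173.8.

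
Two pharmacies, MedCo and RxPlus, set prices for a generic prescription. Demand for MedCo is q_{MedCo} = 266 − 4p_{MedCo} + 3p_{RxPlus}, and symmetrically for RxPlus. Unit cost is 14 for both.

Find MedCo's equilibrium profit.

10160.64

MedCo's profit: π = (p_{MedCo} − 14)(266 − 4p_{MedCo} + 3p_{RxPlus}).
∂π/∂p_{MedCo} = 322 − 8p_{MedCo} + 3p_{RxPlus} = 0 ⇒ p_{MedCo} = 40.25 + 0.375p_{RxPlus}.
By symmetry p_{RxPlus} = p_{MedCo}; substituting into the reaction function, 0.625p_{MedCo} = 40.25 and p_{MedCo} = 64.4.
q_{MedCo} = 266 − 4·64.4 + 3·64.4 = 201.6.
Profit = (64.4 − 14)·201.6 = 10160.64.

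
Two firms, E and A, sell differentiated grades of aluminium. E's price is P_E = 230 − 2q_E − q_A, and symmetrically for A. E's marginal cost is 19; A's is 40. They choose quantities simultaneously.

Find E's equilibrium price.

106.2

Firm E's profit: π = q_E(230 − 2q_E − q_A) − 19q_E.
∂π/∂q_E = 211 − 4q_E − q_A = 0 ⇒ q_E = 52.75 − 0.25q_A.
Similarly q_A = 47.5 − 0.25q_E.
Plugging q_A into E's best response: q_E = 52.75 − 0.25(47.5 − 0.25q_E) ⇒ 0.9375q_E = 40.875, so q_E = 43.6.
Then q_A = 47.5 − 0.25·43.6 = 36.6.
P_E = 230 − 2·43.6 − 36.6 = 106.2.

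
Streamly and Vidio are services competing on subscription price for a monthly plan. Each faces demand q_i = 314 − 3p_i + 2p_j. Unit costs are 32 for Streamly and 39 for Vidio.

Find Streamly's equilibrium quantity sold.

215.4375

Streamly's profit: π = (p_{Streamly} − 32)(314 − 3p_{Streamly} + 2p_{Vidio}).
∂π/∂p_{Streamly} = 410 − 6p_{Streamly} + 2p_{Vidio} = 0 ⇒ p_{Streamly} = 205/3 + (1/3)p_{Vidio}.
Similarly p_{Vidio} = 431/6 + (1/3)p_{Streamly}.
Solving the two reaction functions simultaneously: (1 − (1/3)(1/3))p_{Streamly} = 205/3 + (1/3)·(431/6), so (8/9)p_{Streamly} = 1661/18 and p_{Streamly} = 103.8125.
Then p_{Vidio} = 431/6 + (1/3)·103.8125 = 106.4375.
q_{Streamly} = 314 − 3·103.8125 + 2·106.4375 = 215.4375.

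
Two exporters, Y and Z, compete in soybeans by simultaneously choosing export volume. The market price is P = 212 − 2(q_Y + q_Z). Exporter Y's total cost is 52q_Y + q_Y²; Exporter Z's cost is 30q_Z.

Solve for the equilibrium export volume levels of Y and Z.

Exporter Y's profit: π = q_Y(212 − 2(q_Y + q_Z)) − 52q_Y − q_Y².
∂π/∂q_Y = 160 − 6q_Y − 2q_Z = 0, so q_Y = 80/3 − (1/3)q_Z.
For Z: ∂π/∂q_Z = 182 − 4q_Z − 2q_Y = 0 ⇒ q_Z = 45.5 − 0.5q_Y.
Substituting the second reaction function into the first: q_Y = 80/3 − (1/3)(45.5 − 0.5q_Y), which gives (5/6)q_Y = 11.5 ⇒ q_Y = 13.8.
Then q_Z = 45.5 − 0.5·13.8 = 38.6.

13.8, 38.6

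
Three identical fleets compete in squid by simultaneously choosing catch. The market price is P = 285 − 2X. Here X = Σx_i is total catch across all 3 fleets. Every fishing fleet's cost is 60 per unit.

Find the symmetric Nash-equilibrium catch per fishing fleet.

A representative fishing fleet's profit is π_i = x_i(285 − 2X) − 60x_i, with X = x_i + Σ_{j≠i} x_j.
First-order condition: 225 − 4x_i − 2Σ_{j≠i} x_j = 0.
In a symmetric equilibrium every fishing fleet chooses the same x, so Σ_{j≠i} x_j = 2x. The condition becomes 225 − 8x = 0, giving x = 225/8 = 28.125.

28.125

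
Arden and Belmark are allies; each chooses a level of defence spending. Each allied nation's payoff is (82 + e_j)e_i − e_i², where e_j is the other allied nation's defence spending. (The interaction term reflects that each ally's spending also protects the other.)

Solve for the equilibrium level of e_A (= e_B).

82

Arden's payoff is (82 + e_B)e_A − e_A².
∂π/∂e_A = 82 + e_B − 2e_A = 0, so e_A = 41 + 0.5e_B.
The game is symmetric, so in equilibrium e_B = e_A: the reaction function gives 0.5e_A = 41, hence e_A = 82.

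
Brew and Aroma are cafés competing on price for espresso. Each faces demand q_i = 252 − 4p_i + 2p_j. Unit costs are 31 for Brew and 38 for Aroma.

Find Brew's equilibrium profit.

Brew's profit: π = (p_{Brew} − 31)(252 − 4p_{Brew} + 2p_{Aroma}).
∂π/∂p_{Brew} = 376 − 8p_{Brew} + 2p_{Aroma} = 0 ⇒ p_{Brew} = 47 + 0.25p_{Aroma}.
Similarly p_{Aroma} = 50.5 + 0.25p_{Brew}.
Solving the two reaction functions simultaneously: (1 − (0.25)(0.25))p_{Brew} = 47 + 0.25·50.5, so 0.9375p_{Brew} = 59.625 and p_{Brew} = 63.6.
Then p_{Aroma} = 50.5 + 0.25·63.6 = 66.4.
q_{Brew} = 252 − 4·63.6 + 2·66.4 = 130.4.
Profit = (63.6 − 31)·130.4 = 4251.04.

4251.04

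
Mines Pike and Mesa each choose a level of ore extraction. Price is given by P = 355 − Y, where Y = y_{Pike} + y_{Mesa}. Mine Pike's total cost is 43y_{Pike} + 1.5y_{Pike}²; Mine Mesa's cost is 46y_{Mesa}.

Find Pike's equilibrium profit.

Mine Pike's profit: π = y_{Pike}(355 − (y_{Pike} + y_{Mesa})) − 43y_{Pike} − 1.5y_{Pike}².
∂π/∂y_{Pike} = 312 − 5y_{Pike} − y_{Mesa} = 0, so y_{Pike} = 62.4 − 0.2y_{Mesa}.
For Mesa: ∂π/∂y_{Mesa} = 309 − 2y_{Mesa} − y_{Pike} = 0 ⇒ y_{Mesa} = 154.5 − 0.5y_{Pike}.
Solving the two reaction functions simultaneously: (1 − (−0.2)(−0.5))y_{Pike} = 62.4 − 0.2·154.5, so 0.9y_{Pike} = 31.5 and y_{Pike} = 35.
Then y_{Mesa} = 154.5 − 0.5·35 = 137.
Price P = 355 − 172 = 183.
Pike's profit: (183 − 43)·35 − 1.5(35)² = 3062.5.

3062.5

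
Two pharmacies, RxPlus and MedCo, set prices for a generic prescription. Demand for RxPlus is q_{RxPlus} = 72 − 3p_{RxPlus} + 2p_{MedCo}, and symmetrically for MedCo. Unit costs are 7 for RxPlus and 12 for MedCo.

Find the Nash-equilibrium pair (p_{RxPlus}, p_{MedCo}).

24.1875, 26.0625

RxPlus's profit: π = (p_{RxPlus} − 7)(72 − 3p_{RxPlus} + 2p_{MedCo}).
∂π/∂p_{RxPlus} = 93 − 6p_{RxPlus} + 2p_{MedCo} = 0 ⇒ p_{RxPlus} = 15.5 + (1/3)p_{MedCo}.
Similarly p_{MedCo} = 18 + (1/3)p_{RxPlus}.
Solving the two reaction functions simultaneously: (1 − (1/3)(1/3))p_{RxPlus} = 15.5 + (1/3)·18, so (8/9)p_{RxPlus} = 21.5 and p_{RxPlus} = 24.1875.
Then p_{MedCo} = 18 + (1/3)·24.1875 = 26.0625.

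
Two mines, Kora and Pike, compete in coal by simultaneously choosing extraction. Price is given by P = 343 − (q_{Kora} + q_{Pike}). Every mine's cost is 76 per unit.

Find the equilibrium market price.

165

Mine Kora's profit: π = q_{Kora}(343 − (q_{Kora} + q_{Pike})) − 76q_{Kora}.
∂π/∂q_{Kora} = 267 − 2q_{Kora} − q_{Pike} = 0, so q_{Kora} = 133.5 − 0.5q_{Pike}.
Setting q_{Kora} = q_{Pike} in the reaction function: q_{Kora} = 133.5 − 0.5q_{Kora}, so q_{Kora} = 133.5 / 1.5 = 89.
Equilibrium price: P = 343 − 178 = 165.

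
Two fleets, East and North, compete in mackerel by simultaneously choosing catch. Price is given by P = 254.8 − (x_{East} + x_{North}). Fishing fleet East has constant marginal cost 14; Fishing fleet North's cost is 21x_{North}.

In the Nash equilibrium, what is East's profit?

Fishing fleet East's profit: π = x_{East}(254.8 − (x_{East} + x_{North})) − 14x_{East}.
∂π/∂x_{East} = 240.8 − 2x_{East} − x_{North} = 0, so x_{East} = 120.4 − 0.5x_{North}.
By the same steps for North: x_{North} = 116.9 − 0.5x_{East}.
Plugging x_{North} into East's best response: x_{East} = 120.4 − 0.5(116.9 − 0.5x_{East}) ⇒ 0.75x_{East} = 61.95, so x_{East} = 82.6.
Then x_{North} = 116.9 − 0.5·82.6 = 75.6.
Price P = 254.8 − 158.2 = 96.6.
East's profit: (96.6 − 14)·82.6 = 6822.76.

6822.76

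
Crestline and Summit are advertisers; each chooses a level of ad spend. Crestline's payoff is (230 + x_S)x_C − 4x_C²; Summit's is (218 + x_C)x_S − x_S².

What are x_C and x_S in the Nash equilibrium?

Expanding Crestline's payoff: 230x_C + x_Sx_C − 4x_C².
∂π/∂x_C = 230 + x_S − 8x_C = 0, so x_C = 28.75 + 0.125x_S.
Likewise for Summit: x_S = 109 + 0.5x_C.
Solving the two reaction functions simultaneously: (1 − (0.125)(0.5))x_C = 28.75 + 0.125·109, so 0.9375x_C = 42.375 and x_C = 45.2.
Then x_S = 109 + 0.5·45.2 = 131.6.

45.2, 131.6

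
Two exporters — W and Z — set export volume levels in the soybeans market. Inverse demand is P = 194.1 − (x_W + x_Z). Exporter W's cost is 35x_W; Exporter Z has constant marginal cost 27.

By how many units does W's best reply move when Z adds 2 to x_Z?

-1

Exporter W's profit: π = x_W(194.1 − (x_W + x_Z)) − 35x_W.
∂π/∂x_W = 159.1 − 2x_W − x_Z = 0, so x_W = 79.55 − 0.5x_Z.
The reaction-function slope is −0.5, so a 2-unit rise in x_Z moves x_W by −0.5 × 2 = −1. W's best response falls — the actions are strategic substitutes.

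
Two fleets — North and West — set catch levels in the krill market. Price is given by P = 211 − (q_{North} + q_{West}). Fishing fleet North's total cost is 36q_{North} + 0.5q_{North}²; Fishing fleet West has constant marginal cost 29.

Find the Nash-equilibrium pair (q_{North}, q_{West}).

Fishing fleet North's profit: π = q_{North}(211 − (q_{North} + q_{West})) − 36q_{North} − 0.5q_{North}².
∂π/∂q_{North} = 175 − 3q_{North} − q_{West} = 0, so q_{North} = 175/3 − (1/3)q_{West}.
For West: ∂π/∂q_{West} = 182 − 2q_{West} − q_{North} = 0 ⇒ q_{West} = 91 − 0.5q_{North}.
Plugging q_{West} into North's best response: q_{North} = 175/3 − (1/3)(91 − 0.5q_{North}) ⇒ (5/6)q_{North} = 28, so q_{North} = 33.6.
Then q_{West} = 91 − 0.5·33.6 = 74.2.

33.6, 74.2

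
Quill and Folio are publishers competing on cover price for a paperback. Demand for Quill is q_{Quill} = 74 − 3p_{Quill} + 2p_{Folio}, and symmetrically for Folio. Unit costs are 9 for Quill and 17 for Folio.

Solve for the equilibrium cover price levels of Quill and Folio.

Quill's profit: π = (p_{Quill} − 9)(74 − 3p_{Quill} + 2p_{Folio}).
∂π/∂p_{Quill} = 101 − 6p_{Quill} + 2p_{Folio} = 0 ⇒ p_{Quill} = 101/6 + (1/3)p_{Folio}.
Similarly p_{Folio} = 125/6 + (1/3)p_{Quill}.
Plugging p_{Folio} into Quill's best response: p_{Quill} = 101/6 + (1/3)(125/6 + (1/3)p_{Quill}) ⇒ (8/9)p_{Quill} = 214/9, so p_{Quill} = 26.75.
Then p_{Folio} = 125/6 + (1/3)·26.75 = 29.75.

26.75, 29.75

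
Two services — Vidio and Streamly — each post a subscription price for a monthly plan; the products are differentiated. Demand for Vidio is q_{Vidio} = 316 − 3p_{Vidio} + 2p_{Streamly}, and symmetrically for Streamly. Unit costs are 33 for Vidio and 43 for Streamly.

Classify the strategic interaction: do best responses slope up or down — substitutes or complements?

strategic complements

Vidio's profit: π = (p_{Vidio} − 33)(316 − 3p_{Vidio} + 2p_{Streamly}).
∂π/∂p_{Vidio} = 415 − 6p_{Vidio} + 2p_{Streamly} = 0 ⇒ p_{Vidio} = 415/6 + (1/3)p_{Streamly}.
The best-response slope dp_{Vidio}/dp_{Streamly} = 1/3 > 0: the reaction function is upward-sloping, so the choices are strategic complements.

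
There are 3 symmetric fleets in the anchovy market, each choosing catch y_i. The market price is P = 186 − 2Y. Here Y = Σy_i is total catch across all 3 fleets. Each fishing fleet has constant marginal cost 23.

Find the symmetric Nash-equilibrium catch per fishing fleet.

A representative fishing fleet's profit is π_i = y_i(186 − 2Y) − 23y_i, with Y = y_i + Σ_{j≠i} y_j.
First-order condition: 163 − 4y_i − 2Σ_{j≠i} y_j = 0.
In a symmetric equilibrium every fishing fleet chooses the same y, so Σ_{j≠i} y_j = 2y. The condition becomes 163 − 8y = 0, giving y = 163/8 = 20.375.

20.375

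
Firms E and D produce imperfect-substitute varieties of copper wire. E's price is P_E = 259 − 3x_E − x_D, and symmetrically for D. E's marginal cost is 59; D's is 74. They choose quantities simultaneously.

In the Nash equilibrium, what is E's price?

146

Firm E's profit: π = x_E(259 − 3x_E − x_D) − 59x_E.
∂π/∂x_E = 200 − 6x_E − x_D = 0 ⇒ x_E = 100/3 − (1/6)x_D.
Similarly x_D = 185/6 − (1/6)x_E.
Plugging x_D into E's best response: x_E = 100/3 − (1/6)(185/6 − (1/6)x_E) ⇒ (35/36)x_E = 1015/36, so x_E = 29.
Then x_D = 185/6 − (1/6)·29 = 26.
P_E = 259 − 3·29 − 26 = 146.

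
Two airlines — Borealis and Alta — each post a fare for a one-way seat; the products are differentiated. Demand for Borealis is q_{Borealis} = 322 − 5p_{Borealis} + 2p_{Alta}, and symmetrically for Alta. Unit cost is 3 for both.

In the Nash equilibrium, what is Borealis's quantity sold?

Borealis's profit: π = (p_{Borealis} − 3)(322 − 5p_{Borealis} + 2p_{Alta}).
∂π/∂p_{Borealis} = 337 − 10p_{Borealis} + 2p_{Alta} = 0 ⇒ p_{Borealis} = 33.7 + 0.2p_{Alta}.
Setting p_{Borealis} = p_{Alta} in the reaction function: p_{Borealis} = 33.7 + 0.2p_{Borealis}, so p_{Borealis} = 33.7 / 0.8 = 42.125.
q_{Borealis} = 322 − 5·42.125 + 2·42.125 = 195.625.

195.625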